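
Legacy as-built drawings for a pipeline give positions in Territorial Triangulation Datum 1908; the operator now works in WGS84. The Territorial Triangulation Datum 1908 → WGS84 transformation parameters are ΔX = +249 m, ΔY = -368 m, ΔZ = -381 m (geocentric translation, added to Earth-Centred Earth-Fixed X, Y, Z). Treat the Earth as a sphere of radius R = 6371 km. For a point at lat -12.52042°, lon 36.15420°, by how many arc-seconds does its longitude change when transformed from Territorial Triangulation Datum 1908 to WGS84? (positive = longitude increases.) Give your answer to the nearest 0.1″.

sin φ = -0.216788, cos φ = 0.976219, sin λ = 0.589960, cos λ = 0.807432.
East component: ΔE = −sin λ·ΔX + cos λ·ΔY = −(0.589960)(249) + (0.807432)(-368) = -444.04 m.
1° of latitude spans πR/180 = 111195 m; at latitude φ, 1° of longitude spans that × cos φ = 108550.6 m, so Δλ = -444.04 / 108550.6 × 3600 = -14.726″.

Δλ = -14.7″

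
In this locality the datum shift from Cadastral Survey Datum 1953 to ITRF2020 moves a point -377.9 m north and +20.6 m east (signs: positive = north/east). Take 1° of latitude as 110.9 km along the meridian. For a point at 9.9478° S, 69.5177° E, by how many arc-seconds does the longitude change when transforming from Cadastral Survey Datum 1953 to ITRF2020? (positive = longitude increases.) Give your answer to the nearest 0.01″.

Δλ = 0.68″

At latitude -9.9478°, cos φ = 0.984966.
1° of longitude at this latitude = 110.9 × cos φ = 109.23 km, so Δλ = 20.6 / 109232.7 = 0.0001886° = 0.679″.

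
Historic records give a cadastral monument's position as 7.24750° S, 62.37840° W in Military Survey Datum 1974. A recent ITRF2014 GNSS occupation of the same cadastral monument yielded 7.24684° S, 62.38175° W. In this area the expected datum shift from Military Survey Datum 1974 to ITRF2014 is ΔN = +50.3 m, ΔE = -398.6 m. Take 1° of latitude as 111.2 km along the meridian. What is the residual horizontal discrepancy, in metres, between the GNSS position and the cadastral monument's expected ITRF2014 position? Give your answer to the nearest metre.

Observed coordinate differences: Δφ = +0.00066°, Δλ = -0.00335°.
Converting to metres (1° lat = 111200 m, cos φ = 0.992010): observed ΔN = 73.4 m, observed ΔE = -369.5 m.
Subtracting the expected shift leaves a residual of 73.4 − (50.3) = 23.1 m north and -369.5 − (-398.6) = 29.1 m east.
Residual distance = √(23.1² + 29.1²) = 37.1 m.

37 m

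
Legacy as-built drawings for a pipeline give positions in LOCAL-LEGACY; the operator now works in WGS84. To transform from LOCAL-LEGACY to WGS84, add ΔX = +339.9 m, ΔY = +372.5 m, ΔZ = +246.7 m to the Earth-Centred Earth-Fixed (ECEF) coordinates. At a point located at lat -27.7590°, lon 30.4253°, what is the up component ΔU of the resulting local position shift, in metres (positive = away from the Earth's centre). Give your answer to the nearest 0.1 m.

ΔU = 311.4 m

At φ = -27.7590°, λ = 30.4253°: sin φ = -0.465754, cos φ = 0.884914, sin λ = 0.506415, cos λ = 0.862290.
ΔU = cos φ cos λ·ΔX + cos φ sin λ·ΔY + sin φ·ΔZ = (0.884914)(0.862290)(339.9) + (0.884914)(0.506415)(372.5) + (-0.465754)(246.7) = 311.39 m.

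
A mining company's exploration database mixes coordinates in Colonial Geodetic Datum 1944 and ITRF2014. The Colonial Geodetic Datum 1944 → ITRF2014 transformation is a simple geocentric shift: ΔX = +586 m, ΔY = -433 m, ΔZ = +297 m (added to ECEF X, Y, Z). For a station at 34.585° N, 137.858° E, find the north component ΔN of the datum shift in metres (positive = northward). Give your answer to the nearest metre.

ΔN = 656 m

At φ = 34.585°, λ = 137.858°: sin φ = 0.567628, cos φ = 0.823285, sin λ = 0.670970, cos λ = -0.741484.
ΔN = −sin φ cos λ·ΔX − sin φ sin λ·ΔY + cos φ·ΔZ = −(0.567628)(-0.741484)(586) − (0.567628)(0.670970)(-433) + (0.823285)(297) = 656.07 m.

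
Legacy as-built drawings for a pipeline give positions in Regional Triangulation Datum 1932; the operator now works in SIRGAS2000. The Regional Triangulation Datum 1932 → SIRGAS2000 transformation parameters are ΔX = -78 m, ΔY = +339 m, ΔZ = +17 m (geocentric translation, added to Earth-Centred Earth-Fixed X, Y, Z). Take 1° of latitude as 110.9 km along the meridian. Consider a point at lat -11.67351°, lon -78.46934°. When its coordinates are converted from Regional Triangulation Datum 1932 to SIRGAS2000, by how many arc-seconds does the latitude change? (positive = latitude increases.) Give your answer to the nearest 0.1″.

sin φ = -0.202335, cos φ = 0.979316, sin λ = -0.979818, cos λ = 0.199892.
North component: ΔN = −sin φ cos λ·ΔX − sin φ sin λ·ΔY + cos φ·ΔZ = −(-0.202335)(0.199892)(-78) − (-0.202335)(-0.979818)(339) + (0.979316)(17) = -53.71 m.
1° of latitude spans 110900 m, so Δφ = -53.71 / 110900 × 3600 = -1.744″.

Δφ = -1.7″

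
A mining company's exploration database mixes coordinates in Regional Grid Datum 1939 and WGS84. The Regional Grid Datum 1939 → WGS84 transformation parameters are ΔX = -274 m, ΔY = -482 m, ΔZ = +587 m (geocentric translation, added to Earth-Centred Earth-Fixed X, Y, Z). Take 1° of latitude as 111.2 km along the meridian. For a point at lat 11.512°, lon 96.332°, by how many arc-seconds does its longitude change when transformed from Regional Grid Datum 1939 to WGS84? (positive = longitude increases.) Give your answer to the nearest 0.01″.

sin φ = 0.199573, cos φ = 0.979883, sin λ = 0.993900, cos λ = -0.110289.
East component: ΔE = −sin λ·ΔX + cos λ·ΔY = −(0.993900)(-274) + (-0.110289)(-482) = 325.49 m.
1° of latitude spans 111200 m; at latitude φ, 1° of longitude spans that × cos φ = 108963.0 m, so Δλ = 325.49 / 108963.0 × 3600 = 10.754″.

Δλ = 10.75″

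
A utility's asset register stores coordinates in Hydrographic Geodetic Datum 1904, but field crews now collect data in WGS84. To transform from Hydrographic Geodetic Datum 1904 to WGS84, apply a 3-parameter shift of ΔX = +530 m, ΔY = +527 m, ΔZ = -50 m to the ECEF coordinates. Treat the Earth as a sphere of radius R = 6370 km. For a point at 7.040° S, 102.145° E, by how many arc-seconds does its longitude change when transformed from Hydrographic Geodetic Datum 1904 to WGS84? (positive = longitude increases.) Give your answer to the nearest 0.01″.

sin φ = -0.122562, cos φ = 0.992461, sin λ = 0.977618, cos λ = -0.210386.
East component: ΔE = −sin λ·ΔX + cos λ·ΔY = −(0.977618)(530) + (-0.210386)(527) = -629.01 m.
1° of latitude spans πR/180 = 111177 m; at latitude φ, 1° of longitude spans that × cos φ = 110339.3 m, so Δλ = -629.01 / 110339.3 × 3600 = -20.523″.

Δλ = -20.52″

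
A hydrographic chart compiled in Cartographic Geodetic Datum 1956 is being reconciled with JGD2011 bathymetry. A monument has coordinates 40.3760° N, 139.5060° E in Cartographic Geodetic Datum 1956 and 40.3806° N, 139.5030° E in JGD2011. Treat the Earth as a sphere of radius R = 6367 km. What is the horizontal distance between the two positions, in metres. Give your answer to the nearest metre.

Δφ = 40.3806° − 40.3760° = +0.0046°; Δλ = 139.5030° − 139.5060° = -0.0030°.
1° along a meridian = πR/180 = 111125 m.
ΔN = Δφ × 111125 = 511.2 m; ΔE = Δλ × 111125 × cos(40.3760°) = -0.0030 × 111125 × 0.761810 = -254.0 m.
Distance = √(ΔE² + ΔN²) = √((-254.0)² + 511.2²) = 570.8 m.

571 m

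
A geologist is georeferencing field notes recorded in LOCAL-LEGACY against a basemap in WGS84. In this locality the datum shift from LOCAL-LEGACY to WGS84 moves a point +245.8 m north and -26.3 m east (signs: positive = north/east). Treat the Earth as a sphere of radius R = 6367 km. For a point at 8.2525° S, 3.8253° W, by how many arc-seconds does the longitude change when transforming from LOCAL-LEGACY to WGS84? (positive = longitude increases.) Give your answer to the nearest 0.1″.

Δλ = -0.9″

At latitude -8.2525°, cos φ = 0.989645.
One radian of longitude at latitude φ spans R cos φ, so Δλ = ΔE / (R cos φ) = -26.3 / (6367000 × 0.989645) = -4.1739e-06 rad = -0.861″.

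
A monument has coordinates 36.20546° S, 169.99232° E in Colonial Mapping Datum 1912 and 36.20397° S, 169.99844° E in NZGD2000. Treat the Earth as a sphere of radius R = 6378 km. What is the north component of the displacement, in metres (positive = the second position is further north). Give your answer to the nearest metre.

ΔN = 166 m

Δφ = -36.20397° − -36.20546° = +0.00149°; Δλ = 169.99844° − 169.99232° = +0.00612°.
1° along a meridian = πR/180 = 111317 m.
ΔN = Δφ × 111317 = 165.9 m; ΔE = Δλ × 111317 × cos(-36.20546°) = +0.00612 × 111317 × 0.806904 = 549.7 m.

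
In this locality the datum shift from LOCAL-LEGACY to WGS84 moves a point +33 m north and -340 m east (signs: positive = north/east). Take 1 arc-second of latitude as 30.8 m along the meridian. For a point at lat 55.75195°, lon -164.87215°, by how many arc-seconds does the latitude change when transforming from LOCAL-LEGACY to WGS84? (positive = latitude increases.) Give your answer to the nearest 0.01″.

Δφ = 1.07″

1″ of latitude = 30.80 m, so Δφ = 33.0 / 30.80 = 1.071″.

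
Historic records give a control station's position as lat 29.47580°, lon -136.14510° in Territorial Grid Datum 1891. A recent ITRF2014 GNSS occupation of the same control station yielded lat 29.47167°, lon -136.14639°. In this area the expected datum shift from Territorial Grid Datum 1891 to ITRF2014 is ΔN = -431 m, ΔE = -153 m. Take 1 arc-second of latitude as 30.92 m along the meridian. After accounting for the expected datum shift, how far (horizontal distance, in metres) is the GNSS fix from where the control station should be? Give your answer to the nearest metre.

40 m

Observed coordinate differences: Δφ = -0.00413°, Δλ = -0.00129°.
Converting to metres (1° lat = 111312 m, cos φ = 0.870564): observed ΔN = -459.7 m, observed ΔE = -125.0 m.
Subtracting the expected shift leaves a residual of -459.7 − (-431) = -28.7 m north and -125.0 − (-153) = 28.0 m east.
Residual distance = √((-28.7)² + 28.0²) = 40.1 m.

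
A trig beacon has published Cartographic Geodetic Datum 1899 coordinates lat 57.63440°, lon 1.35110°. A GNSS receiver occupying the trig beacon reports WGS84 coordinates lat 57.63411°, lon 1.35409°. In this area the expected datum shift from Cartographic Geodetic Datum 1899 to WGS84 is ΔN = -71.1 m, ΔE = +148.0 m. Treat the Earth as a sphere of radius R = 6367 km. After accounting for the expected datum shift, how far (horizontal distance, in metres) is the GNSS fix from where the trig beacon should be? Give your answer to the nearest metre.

Observed coordinate differences: Δφ = -0.00029°, Δλ = +0.00299°.
Converting to metres (1° lat = 111125 m, cos φ = 0.535320): observed ΔN = -32.2 m, observed ΔE = 177.9 m.
Subtracting the expected shift leaves a residual of -32.2 − (-71.1) = 38.9 m north and 177.9 − (148.0) = 29.9 m east.
Residual distance = √(38.9² + 29.9²) = 49.0 m.

49 m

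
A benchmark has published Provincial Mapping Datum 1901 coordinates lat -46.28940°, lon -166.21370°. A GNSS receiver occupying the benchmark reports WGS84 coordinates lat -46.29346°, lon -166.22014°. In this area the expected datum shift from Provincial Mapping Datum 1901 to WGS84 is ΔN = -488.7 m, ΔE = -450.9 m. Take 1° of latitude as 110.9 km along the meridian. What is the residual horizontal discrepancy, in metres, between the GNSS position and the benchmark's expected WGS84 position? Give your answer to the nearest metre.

Observed coordinate differences: Δφ = -0.00406°, Δλ = -0.00644°.
Converting to metres (1° lat = 110900 m, cos φ = 0.691016): observed ΔN = -450.3 m, observed ΔE = -493.5 m.
Subtracting the expected shift leaves a residual of -450.3 − (-488.7) = 38.4 m north and -493.5 − (-450.9) = -42.6 m east.
Residual distance = √(38.4² + (-42.6)²) = 57.4 m.

57 m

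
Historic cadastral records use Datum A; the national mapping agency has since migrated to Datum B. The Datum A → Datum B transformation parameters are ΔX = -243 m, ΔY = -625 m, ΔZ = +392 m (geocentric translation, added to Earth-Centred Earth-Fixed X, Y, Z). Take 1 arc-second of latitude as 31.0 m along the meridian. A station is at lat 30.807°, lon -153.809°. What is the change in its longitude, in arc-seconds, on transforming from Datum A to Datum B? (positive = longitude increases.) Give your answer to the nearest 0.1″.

Δλ = 17.0″

sin φ = 0.512148, cos φ = 0.858897, sin λ = -0.441365, cos λ = -0.897328.
East component: ΔE = −sin λ·ΔX + cos λ·ΔY = −(-0.441365)(-243) + (-0.897328)(-625) = 453.58 m.
1° of latitude spans 3600 × 31.00 = 111600 m; at latitude φ, 1° of longitude spans that × cos φ = 95852.9 m, so Δλ = 453.58 / 95852.9 × 3600 = 17.035″.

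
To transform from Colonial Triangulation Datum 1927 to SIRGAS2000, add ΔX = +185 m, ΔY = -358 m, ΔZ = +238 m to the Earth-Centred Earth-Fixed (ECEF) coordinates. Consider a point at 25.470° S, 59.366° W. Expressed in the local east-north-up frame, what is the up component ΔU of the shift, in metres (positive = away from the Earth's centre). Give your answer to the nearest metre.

ΔU = 261 m

The local up (radial) axis is (cos φ cos λ, cos φ sin λ, sin φ), giving ΔU = 85.105 + 278.099 − 102.349 = 260.86 m.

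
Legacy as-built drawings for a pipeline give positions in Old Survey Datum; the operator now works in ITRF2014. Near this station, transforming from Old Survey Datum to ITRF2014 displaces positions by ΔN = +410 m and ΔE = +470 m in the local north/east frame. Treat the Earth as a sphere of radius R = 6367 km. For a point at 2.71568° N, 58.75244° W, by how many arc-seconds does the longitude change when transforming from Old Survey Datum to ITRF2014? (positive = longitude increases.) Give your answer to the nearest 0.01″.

At latitude 2.71568°, cos φ = 0.998877.
One radian of longitude at latitude φ spans R cos φ, so Δλ = ΔE / (R cos φ) = 470.0 / (6367000 × 0.998877) = 7.3901e-05 rad = 15.243″.

Δλ = 15.24″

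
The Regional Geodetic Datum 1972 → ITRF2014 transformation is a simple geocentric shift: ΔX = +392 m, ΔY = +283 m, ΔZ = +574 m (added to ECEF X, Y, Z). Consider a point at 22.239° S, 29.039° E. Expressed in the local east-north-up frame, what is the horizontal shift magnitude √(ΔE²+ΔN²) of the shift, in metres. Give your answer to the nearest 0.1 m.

715.3 m

The local east axis at (φ, λ) is (−sin λ, cos λ, 0), so ΔE = −sin(29.039°)·392 + cos(29.039°)·283 = 57.15 m.
The local north axis is (−sin φ cos λ, −sin φ sin λ, cos φ), giving ΔN = 129.710 + 51.990 + 531.302 = 713.00 m.
Horizontal magnitude = √(ΔE² + ΔN²) = √(57.15² + 713.00²) = 715.29 m.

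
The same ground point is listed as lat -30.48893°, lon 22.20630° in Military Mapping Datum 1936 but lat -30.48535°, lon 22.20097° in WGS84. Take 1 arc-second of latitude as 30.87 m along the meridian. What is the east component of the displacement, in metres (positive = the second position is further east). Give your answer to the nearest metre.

Δφ = -30.48535° − -30.48893° = +0.00358°; Δλ = 22.20097° − 22.20630° = -0.00533°.
1° of latitude = 3600 × 30.87 = 111132 m.
ΔN = Δφ × 111132 = 397.9 m; ΔE = Δλ × 111132 × cos(-30.48893°) = -0.00533 × 111132 × 0.861727 = -510.4 m.

ΔE = -510 m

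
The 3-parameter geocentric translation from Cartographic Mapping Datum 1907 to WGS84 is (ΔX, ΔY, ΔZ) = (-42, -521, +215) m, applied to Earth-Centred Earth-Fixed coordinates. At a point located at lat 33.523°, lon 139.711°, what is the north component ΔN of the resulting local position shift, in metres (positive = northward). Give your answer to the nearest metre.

ΔN = 348 m

The local north axis is (−sin φ cos λ, −sin φ sin λ, cos φ), giving ΔN = -17.693 + 186.061 + 179.238 = 347.61 m.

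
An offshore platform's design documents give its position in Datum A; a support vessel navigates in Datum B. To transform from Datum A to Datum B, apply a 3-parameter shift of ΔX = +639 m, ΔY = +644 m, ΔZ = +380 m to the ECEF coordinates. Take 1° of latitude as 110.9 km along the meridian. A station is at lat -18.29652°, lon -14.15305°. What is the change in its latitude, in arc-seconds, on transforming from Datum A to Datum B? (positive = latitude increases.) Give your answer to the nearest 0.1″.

Δφ = 16.4″

sin φ = -0.313935, cos φ = 0.949445, sin λ = -0.244513, cos λ = 0.969646.
North component: ΔN = −sin φ cos λ·ΔX − sin φ sin λ·ΔY + cos φ·ΔZ = −(-0.313935)(0.969646)(639) − (-0.313935)(-0.244513)(644) + (0.949445)(380) = 505.87 m.
1° of latitude spans 110900 m, so Δφ = 505.87 / 110900 × 3600 = 16.421″.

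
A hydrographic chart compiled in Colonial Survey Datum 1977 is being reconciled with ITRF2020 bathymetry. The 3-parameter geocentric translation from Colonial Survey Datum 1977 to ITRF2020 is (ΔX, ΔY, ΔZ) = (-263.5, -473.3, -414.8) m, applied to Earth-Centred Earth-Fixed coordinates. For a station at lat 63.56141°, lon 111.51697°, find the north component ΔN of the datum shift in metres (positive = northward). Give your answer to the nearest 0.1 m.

At φ = 63.56141°, λ = 111.51697°: sin φ = 0.895412, cos φ = 0.445238, sin λ = 0.930309, cos λ = -0.366777.
ΔN = −sin φ cos λ·ΔX − sin φ sin λ·ΔY + cos φ·ΔZ = −(0.895412)(-0.366777)(-263.5) − (0.895412)(0.930309)(-473.3) + (0.445238)(-414.8) = 123.04 m.

ΔN = 123.0 m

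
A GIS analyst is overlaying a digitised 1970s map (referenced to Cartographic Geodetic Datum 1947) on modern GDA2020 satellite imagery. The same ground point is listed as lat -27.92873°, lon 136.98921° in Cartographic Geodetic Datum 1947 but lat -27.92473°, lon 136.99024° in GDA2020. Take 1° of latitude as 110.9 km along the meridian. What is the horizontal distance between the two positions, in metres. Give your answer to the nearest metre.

Δφ = -27.92473° − -27.92873° = +0.00400°; Δλ = 136.99024° − 136.98921° = +0.00103°.
ΔN = Δφ × 110900 = 443.6 m; ΔE = Δλ × 110900 × cos(-27.92873°) = +0.00103 × 110900 × 0.883531 = 100.9 m.
Distance = √(ΔE² + ΔN²) = √(100.9² + 443.6²) = 454.9 m.

455 m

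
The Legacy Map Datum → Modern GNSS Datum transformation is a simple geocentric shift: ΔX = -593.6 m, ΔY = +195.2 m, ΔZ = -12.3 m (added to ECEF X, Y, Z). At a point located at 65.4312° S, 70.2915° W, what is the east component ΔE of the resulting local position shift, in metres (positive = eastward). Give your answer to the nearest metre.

ΔE = -493 m

At φ = -65.4312°, λ = -70.2915°: sin φ = -0.909463, cos φ = 0.415786, sin λ = -0.941421, cos λ = 0.337235.
ΔE = −sin λ·ΔX + cos λ·ΔY = −(-0.941421)·(-593.6) + (0.337235)·(195.2) = -493.00 m.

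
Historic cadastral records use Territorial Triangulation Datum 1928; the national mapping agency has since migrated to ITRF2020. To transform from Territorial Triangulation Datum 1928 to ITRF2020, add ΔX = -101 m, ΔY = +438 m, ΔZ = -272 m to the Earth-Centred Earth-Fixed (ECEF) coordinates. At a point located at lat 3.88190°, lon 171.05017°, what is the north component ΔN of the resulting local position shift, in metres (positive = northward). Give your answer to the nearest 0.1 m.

ΔN = -282.7 m

At φ = 3.88190°, λ = 171.05017°: sin φ = 0.067700, cos φ = 0.997706, sin λ = 0.155570, cos λ = -0.987825.
ΔN = −sin φ cos λ·ΔX − sin φ sin λ·ΔY + cos φ·ΔZ = −(0.067700)(-0.987825)(-101) − (0.067700)(0.155570)(438) + (0.997706)(-272) = -282.74 m.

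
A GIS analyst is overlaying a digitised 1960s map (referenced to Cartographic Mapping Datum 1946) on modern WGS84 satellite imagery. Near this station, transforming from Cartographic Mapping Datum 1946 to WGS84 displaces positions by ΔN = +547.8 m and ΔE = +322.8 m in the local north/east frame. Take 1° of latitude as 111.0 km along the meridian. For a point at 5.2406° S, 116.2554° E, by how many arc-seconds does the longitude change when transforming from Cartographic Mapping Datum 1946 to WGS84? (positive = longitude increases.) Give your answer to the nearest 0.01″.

At latitude -5.2406°, cos φ = 0.995820.
1° of longitude at this latitude = 111.0 × cos φ = 110.54 km, so Δλ = 322.8 / 110536.0 = 0.0029203° = 10.513″.

Δλ = 10.51″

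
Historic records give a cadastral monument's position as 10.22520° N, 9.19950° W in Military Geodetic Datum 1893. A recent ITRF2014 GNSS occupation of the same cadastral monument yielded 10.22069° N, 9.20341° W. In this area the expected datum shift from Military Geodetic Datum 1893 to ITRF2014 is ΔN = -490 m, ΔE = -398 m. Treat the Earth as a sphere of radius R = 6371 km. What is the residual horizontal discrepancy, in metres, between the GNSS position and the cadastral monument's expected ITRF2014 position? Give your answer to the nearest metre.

Observed coordinate differences: Δφ = -0.00451°, Δλ = -0.00391°.
Converting to metres (1° lat = 111195 m, cos φ = 0.984118): observed ΔN = -501.5 m, observed ΔE = -427.9 m.
Subtracting the expected shift leaves a residual of -501.5 − (-490) = -11.5 m north and -427.9 − (-398) = -29.9 m east.
Residual distance = √((-11.5)² + (-29.9)²) = 32.0 m.

32 m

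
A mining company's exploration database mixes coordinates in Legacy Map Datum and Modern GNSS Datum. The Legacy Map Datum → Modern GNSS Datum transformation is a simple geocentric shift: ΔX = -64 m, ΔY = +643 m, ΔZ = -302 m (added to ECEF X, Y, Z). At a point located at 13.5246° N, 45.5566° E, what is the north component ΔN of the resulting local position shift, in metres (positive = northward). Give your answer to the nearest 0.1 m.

At φ = 13.5246°, λ = 45.5566°: sin φ = 0.233863, cos φ = 0.972270, sin λ = 0.713942, cos λ = 0.700204.
ΔN = −sin φ cos λ·ΔX − sin φ sin λ·ΔY + cos φ·ΔZ = −(0.233863)(0.700204)(-64) − (0.233863)(0.713942)(643) + (0.972270)(-302) = -390.50 m.

ΔN = -390.5 m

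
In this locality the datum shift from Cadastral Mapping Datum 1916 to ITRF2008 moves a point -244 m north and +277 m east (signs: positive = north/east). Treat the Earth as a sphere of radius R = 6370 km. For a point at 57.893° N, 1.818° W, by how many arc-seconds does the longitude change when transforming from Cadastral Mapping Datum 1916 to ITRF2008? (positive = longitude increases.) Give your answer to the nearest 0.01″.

Δλ = 16.88″

At latitude 57.893°, cos φ = 0.531502.
One radian of longitude at latitude φ spans R cos φ, so Δλ = ΔE / (R cos φ) = 277.0 / (6370000 × 0.531502) = 8.1815e-05 rad = 16.876″.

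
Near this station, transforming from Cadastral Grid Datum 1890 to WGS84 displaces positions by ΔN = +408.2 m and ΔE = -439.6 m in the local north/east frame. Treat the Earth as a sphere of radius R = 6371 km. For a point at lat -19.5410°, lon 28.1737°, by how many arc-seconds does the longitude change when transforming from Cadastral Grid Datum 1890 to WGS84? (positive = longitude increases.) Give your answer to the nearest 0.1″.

At latitude -19.5410°, cos φ = 0.942402.
One radian of longitude at latitude φ spans R cos φ, so Δλ = ΔE / (R cos φ) = -439.6 / (6371000 × 0.942402) = -7.3217e-05 rad = -15.102″.

Δλ = -15.1″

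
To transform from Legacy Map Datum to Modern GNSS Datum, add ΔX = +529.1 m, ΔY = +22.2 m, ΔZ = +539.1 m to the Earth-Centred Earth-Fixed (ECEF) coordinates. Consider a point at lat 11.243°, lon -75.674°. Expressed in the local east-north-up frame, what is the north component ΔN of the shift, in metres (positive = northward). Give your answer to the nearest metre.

The local north axis is (−sin φ cos λ, −sin φ sin λ, cos φ), giving ΔN = -25.526 + 4.194 + 528.754 = 507.42 m.

ΔN = 507 m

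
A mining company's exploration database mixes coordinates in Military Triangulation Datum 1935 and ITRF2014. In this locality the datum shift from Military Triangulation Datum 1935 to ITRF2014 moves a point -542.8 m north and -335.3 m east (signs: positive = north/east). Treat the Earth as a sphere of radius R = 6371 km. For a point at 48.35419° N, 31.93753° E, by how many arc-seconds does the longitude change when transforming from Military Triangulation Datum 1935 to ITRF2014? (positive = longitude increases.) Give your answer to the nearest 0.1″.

At latitude 48.35419°, cos φ = 0.664524.
One radian of longitude at latitude φ spans R cos φ, so Δλ = ΔE / (R cos φ) = -335.3 / (6371000 × 0.664524) = -7.9198e-05 rad = -16.336″.

Δλ = -16.3″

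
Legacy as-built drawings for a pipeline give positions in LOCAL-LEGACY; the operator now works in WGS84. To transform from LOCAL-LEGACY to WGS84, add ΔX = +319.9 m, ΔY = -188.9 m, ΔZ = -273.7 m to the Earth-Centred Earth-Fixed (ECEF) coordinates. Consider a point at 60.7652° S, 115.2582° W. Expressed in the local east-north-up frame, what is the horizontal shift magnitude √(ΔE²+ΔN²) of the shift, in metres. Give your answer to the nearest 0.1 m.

384.2 m

The local east axis at (φ, λ) is (−sin λ, cos λ, 0), so ΔE = −sin(-115.2582°)·319.9 + cos(-115.2582°)·(-188.9) = 369.92 m.
The local north axis is (−sin φ cos λ, −sin φ sin λ, cos φ), giving ΔN = -119.114 + 149.079 − 133.672 = -103.71 m.
Horizontal magnitude = √(ΔE² + ΔN²) = √(369.92² + (-103.71)²) = 384.18 m.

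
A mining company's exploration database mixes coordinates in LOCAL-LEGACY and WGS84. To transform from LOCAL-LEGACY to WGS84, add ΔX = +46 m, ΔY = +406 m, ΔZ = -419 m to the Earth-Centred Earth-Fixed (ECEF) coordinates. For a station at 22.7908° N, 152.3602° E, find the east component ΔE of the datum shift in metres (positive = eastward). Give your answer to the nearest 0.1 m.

ΔE = -381.0 m

The local east axis at (φ, λ) is (−sin λ, cos λ, 0), so ΔE = −sin(152.3602°)·46 + cos(152.3602°)·406 = -381.01 m.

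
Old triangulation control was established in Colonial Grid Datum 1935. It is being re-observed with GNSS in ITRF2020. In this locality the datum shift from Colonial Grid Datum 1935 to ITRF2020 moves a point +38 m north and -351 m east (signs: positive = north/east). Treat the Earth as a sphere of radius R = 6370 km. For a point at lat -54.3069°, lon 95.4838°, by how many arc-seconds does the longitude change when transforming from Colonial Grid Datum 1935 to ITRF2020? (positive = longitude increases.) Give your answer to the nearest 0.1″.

Δλ = -19.5″

At latitude -54.3069°, cos φ = 0.583443.
One radian of longitude at latitude φ spans R cos φ, so Δλ = ΔE / (R cos φ) = -351.0 / (6370000 × 0.583443) = -9.4443e-05 rad = -19.480″.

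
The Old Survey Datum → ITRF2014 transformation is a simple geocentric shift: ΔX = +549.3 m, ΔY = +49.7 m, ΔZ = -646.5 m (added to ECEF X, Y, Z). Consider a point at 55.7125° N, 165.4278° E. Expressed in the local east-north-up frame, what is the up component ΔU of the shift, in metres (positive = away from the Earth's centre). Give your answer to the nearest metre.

At φ = 55.7125°, λ = 165.4278°: sin φ = 0.826221, cos φ = 0.563346, sin λ = 0.251600, cos λ = -0.967831.
ΔU = cos φ cos λ·ΔX + cos φ sin λ·ΔY + sin φ·ΔZ = (0.563346)(-0.967831)(549.3) + (0.563346)(0.251600)(49.7) + (0.826221)(-646.5) = -826.60 m.

ΔU = -827 m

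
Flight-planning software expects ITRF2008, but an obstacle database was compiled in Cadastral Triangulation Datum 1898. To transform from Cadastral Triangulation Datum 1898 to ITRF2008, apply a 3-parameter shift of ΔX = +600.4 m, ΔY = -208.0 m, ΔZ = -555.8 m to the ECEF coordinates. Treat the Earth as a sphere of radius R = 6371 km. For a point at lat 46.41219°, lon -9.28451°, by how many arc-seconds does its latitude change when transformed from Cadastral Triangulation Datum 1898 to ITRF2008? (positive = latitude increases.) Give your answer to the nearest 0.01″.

sin φ = 0.724319, cos φ = 0.689465, sin λ = -0.161337, cos λ = 0.986899.
North component: ΔN = −sin φ cos λ·ΔX − sin φ sin λ·ΔY + cos φ·ΔZ = −(0.724319)(0.986899)(600.4) − (0.724319)(-0.161337)(-208.0) + (0.689465)(-555.8) = -836.70 m.
1° of latitude spans πR/180 = 111195 m, so Δφ = -836.70 / 111195 × 3600 = -27.088″.

Δφ = -27.09″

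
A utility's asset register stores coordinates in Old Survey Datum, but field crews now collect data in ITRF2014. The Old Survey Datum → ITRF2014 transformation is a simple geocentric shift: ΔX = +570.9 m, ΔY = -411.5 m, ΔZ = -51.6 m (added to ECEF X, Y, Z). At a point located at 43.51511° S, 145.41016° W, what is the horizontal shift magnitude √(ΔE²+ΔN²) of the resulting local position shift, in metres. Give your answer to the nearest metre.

The local east axis at (φ, λ) is (−sin λ, cos λ, 0), so ΔE = −sin(-145.41016°)·570.9 + cos(-145.41016°)·(-411.5) = 662.86 m.
The local north axis is (−sin φ cos λ, −sin φ sin λ, cos φ), giving ΔN = -323.607 + 160.850 − 37.420 = -200.18 m.
Horizontal magnitude = √(ΔE² + ΔN²) = √(662.86² + (-200.18)²) = 692.43 m.

692 m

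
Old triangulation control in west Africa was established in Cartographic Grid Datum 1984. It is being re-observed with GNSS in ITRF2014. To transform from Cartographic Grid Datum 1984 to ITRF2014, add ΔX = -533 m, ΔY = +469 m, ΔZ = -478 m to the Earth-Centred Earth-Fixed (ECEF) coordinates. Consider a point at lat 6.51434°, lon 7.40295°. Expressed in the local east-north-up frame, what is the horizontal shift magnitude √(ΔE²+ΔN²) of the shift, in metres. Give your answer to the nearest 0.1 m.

At φ = 6.51434°, λ = 7.40295°: sin φ = 0.113452, cos φ = 0.993543, sin λ = 0.128847, cos λ = 0.991665.
ΔE = −sin λ·ΔX + cos λ·ΔY = −(0.128847)·(-533) + (0.991665)·(469) = 533.77 m.
ΔN = −sin φ cos λ·ΔX − sin φ sin λ·ΔY + cos φ·ΔZ = −(0.113452)(0.991665)(-533) − (0.113452)(0.128847)(469) + (0.993543)(-478) = -421.80 m.
Horizontal magnitude = √(ΔE² + ΔN²) = √(533.77² + (-421.80)²) = 680.31 m.

680.3 m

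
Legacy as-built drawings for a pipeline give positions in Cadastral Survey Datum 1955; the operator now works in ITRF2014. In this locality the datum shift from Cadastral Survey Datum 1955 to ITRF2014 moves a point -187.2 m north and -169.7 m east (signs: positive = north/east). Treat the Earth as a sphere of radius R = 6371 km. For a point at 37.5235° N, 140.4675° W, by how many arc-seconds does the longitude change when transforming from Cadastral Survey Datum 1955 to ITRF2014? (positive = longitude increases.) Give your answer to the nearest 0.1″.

At latitude 37.5235°, cos φ = 0.793104.
One radian of longitude at latitude φ spans R cos φ, so Δλ = ΔE / (R cos φ) = -169.7 / (6371000 × 0.793104) = -3.3585e-05 rad = -6.927″.

Δλ = -6.9″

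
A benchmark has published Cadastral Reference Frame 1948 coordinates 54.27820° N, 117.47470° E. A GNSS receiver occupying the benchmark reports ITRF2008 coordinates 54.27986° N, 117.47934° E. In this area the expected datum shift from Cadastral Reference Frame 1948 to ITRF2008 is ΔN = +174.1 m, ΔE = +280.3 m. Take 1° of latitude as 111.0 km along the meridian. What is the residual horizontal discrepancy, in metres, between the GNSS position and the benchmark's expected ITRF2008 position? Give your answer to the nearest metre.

Observed coordinate differences: Δφ = +0.00166°, Δλ = +0.00464°.
Converting to metres (1° lat = 111000 m, cos φ = 0.583850): observed ΔN = 184.3 m, observed ΔE = 300.7 m.
Subtracting the expected shift leaves a residual of 184.3 − (174.1) = 10.2 m north and 300.7 − (280.3) = 20.4 m east.
Residual distance = √(10.2² + 20.4²) = 22.8 m.

23 m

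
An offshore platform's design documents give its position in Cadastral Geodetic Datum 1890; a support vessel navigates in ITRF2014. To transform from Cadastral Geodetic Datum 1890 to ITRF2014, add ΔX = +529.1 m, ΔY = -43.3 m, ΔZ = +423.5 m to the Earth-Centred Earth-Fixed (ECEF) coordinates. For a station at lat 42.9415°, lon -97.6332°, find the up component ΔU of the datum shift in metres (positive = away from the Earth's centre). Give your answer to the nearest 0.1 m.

ΔU = 268.5 m

At φ = 42.9415°, λ = -97.6332°: sin φ = 0.681251, cos φ = 0.732050, sin λ = -0.991139, cos λ = -0.132831.
ΔU = cos φ cos λ·ΔX + cos φ sin λ·ΔY + sin φ·ΔZ = (0.732050)(-0.132831)(529.1) + (0.732050)(-0.991139)(-43.3) + (0.681251)(423.5) = 268.48 m.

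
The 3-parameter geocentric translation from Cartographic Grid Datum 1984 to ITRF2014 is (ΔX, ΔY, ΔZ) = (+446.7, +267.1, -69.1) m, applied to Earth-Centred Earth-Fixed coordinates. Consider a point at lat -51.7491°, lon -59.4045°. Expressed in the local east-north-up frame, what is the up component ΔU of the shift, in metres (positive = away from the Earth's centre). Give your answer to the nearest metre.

At φ = -51.7491°, λ = -59.4045°: sin φ = -0.785307, cos φ = 0.619106, sin λ = -0.860782, cos λ = 0.508974.
ΔU = cos φ cos λ·ΔX + cos φ sin λ·ΔY + sin φ·ΔZ = (0.619106)(0.508974)(446.7) + (0.619106)(-0.860782)(267.1) + (-0.785307)(-69.1) = 52.68 m.

ΔU = 53 m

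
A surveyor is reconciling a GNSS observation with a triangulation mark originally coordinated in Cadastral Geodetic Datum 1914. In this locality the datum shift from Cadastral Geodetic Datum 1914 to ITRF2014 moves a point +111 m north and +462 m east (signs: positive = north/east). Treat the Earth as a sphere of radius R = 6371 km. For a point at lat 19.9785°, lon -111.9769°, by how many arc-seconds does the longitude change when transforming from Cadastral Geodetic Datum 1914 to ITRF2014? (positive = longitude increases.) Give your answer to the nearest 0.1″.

At latitude 19.9785°, cos φ = 0.939821.
One radian of longitude at latitude φ spans R cos φ, so Δλ = ΔE / (R cos φ) = 462.0 / (6371000 × 0.939821) = 7.7159e-05 rad = 15.915″.

Δλ = 15.9″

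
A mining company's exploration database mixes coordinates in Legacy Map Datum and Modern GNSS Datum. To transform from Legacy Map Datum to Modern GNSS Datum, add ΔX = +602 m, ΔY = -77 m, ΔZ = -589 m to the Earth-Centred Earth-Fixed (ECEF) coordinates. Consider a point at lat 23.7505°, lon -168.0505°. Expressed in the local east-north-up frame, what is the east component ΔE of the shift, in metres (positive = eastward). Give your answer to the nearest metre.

The local east axis at (φ, λ) is (−sin λ, cos λ, 0), so ΔE = −sin(-168.0505°)·602 + cos(-168.0505°)·(-77) = 199.98 m.

ΔE = 200 m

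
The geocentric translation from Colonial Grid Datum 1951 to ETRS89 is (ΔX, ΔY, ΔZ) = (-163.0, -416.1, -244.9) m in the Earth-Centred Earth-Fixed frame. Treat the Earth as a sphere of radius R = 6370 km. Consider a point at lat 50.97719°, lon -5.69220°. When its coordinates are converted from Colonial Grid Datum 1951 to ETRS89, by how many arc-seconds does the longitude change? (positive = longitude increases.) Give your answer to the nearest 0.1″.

Δλ = -22.1″

sin φ = 0.776895, cos φ = 0.629630, sin λ = -0.099184, cos λ = 0.995069.
East component: ΔE = −sin λ·ΔX + cos λ·ΔY = −(-0.099184)(-163.0) + (0.995069)(-416.1) = -430.22 m.
1° of latitude spans πR/180 = 111177 m; at latitude φ, 1° of longitude spans that × cos φ = 70000.6 m, so Δλ = -430.22 / 70000.6 × 3600 = -22.125″.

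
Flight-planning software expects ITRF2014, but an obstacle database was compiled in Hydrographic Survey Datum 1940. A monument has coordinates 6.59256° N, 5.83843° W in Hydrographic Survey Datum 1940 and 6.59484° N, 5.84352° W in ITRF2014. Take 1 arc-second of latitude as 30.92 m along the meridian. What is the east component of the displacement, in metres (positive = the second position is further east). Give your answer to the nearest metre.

ΔE = -563 m

Δφ = 6.59484° − 6.59256° = +0.00228°; Δλ = -5.84352° − -5.83843° = -0.00509°.
1° of latitude = 3600 × 30.92 = 111312 m.
ΔN = Δφ × 111312 = 253.8 m; ΔE = Δλ × 111312 × cos(6.59256°) = -0.00509 × 111312 × 0.993388 = -562.8 m.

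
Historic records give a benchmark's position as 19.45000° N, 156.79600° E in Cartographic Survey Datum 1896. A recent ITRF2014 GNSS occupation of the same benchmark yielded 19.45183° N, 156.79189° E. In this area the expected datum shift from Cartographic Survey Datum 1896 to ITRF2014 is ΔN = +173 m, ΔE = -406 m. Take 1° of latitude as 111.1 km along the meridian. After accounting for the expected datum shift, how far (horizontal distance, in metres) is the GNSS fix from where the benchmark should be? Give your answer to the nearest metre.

39 m

Observed coordinate differences: Δφ = +0.00183°, Δλ = -0.00411°.
Converting to metres (1° lat = 111100 m, cos φ = 0.942932): observed ΔN = 203.3 m, observed ΔE = -430.6 m.
Subtracting the expected shift leaves a residual of 203.3 − (173) = 30.3 m north and -430.6 − (-406) = -24.6 m east.
Residual distance = √(30.3² + (-24.6)²) = 39.0 m.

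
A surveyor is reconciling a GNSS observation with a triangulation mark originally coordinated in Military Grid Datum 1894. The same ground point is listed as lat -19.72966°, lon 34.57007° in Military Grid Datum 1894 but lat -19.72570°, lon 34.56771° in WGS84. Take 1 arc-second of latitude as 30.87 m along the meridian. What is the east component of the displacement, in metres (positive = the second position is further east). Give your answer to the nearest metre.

Δφ = -19.72570° − -19.72966° = +0.00396°; Δλ = 34.56771° − 34.57007° = -0.00236°.
1° of latitude = 3600 × 30.87 = 111132 m.
ΔN = Δφ × 111132 = 440.1 m; ΔE = Δλ × 111132 × cos(-19.72966°) = -0.00236 × 111132 × 0.941296 = -246.9 m.

ΔE = -247 m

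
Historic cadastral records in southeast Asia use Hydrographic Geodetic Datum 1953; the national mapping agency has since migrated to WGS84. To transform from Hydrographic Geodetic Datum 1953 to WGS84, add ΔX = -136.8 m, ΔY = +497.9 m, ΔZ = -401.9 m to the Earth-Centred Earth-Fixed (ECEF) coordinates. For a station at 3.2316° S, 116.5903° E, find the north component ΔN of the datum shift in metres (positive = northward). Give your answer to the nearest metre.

At φ = -3.2316°, λ = 116.5903°: sin φ = -0.056372, cos φ = 0.998410, sin λ = 0.894230, cos λ = -0.447608.
ΔN = −sin φ cos λ·ΔX − sin φ sin λ·ΔY + cos φ·ΔZ = −(-0.056372)(-0.447608)(-136.8) − (-0.056372)(0.894230)(497.9) + (0.998410)(-401.9) = -372.71 m.

ΔN = -373 m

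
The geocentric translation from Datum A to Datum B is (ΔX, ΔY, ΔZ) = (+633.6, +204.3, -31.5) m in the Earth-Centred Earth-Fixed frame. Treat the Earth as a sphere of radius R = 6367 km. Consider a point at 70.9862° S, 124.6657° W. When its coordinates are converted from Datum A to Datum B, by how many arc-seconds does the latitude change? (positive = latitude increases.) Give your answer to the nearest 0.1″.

Δφ = -16.5″

sin φ = -0.945440, cos φ = 0.325796, sin λ = -0.822485, cos λ = -0.568787.
North component: ΔN = −sin φ cos λ·ΔX − sin φ sin λ·ΔY + cos φ·ΔZ = −(-0.945440)(-0.568787)(633.6) − (-0.945440)(-0.822485)(204.3) + (0.325796)(-31.5) = -509.85 m.
1° of latitude spans πR/180 = 111125 m, so Δφ = -509.85 / 111125 × 3600 = -16.517″.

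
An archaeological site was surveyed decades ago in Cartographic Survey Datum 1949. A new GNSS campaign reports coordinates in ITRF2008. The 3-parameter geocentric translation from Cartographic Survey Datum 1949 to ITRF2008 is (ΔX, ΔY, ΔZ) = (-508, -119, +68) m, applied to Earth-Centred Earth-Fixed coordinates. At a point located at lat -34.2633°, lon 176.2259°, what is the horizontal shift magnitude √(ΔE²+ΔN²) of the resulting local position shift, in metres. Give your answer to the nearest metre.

The local east axis at (φ, λ) is (−sin λ, cos λ, 0), so ΔE = −sin(176.2259°)·(-508) + cos(176.2259°)·(-119) = 152.18 m.
The local north axis is (−sin φ cos λ, −sin φ sin λ, cos φ), giving ΔN = 285.382 − 4.410 + 56.199 = 337.17 m.
Horizontal magnitude = √(ΔE² + ΔN²) = √(152.18² + 337.17²) = 369.92 m.

370 m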